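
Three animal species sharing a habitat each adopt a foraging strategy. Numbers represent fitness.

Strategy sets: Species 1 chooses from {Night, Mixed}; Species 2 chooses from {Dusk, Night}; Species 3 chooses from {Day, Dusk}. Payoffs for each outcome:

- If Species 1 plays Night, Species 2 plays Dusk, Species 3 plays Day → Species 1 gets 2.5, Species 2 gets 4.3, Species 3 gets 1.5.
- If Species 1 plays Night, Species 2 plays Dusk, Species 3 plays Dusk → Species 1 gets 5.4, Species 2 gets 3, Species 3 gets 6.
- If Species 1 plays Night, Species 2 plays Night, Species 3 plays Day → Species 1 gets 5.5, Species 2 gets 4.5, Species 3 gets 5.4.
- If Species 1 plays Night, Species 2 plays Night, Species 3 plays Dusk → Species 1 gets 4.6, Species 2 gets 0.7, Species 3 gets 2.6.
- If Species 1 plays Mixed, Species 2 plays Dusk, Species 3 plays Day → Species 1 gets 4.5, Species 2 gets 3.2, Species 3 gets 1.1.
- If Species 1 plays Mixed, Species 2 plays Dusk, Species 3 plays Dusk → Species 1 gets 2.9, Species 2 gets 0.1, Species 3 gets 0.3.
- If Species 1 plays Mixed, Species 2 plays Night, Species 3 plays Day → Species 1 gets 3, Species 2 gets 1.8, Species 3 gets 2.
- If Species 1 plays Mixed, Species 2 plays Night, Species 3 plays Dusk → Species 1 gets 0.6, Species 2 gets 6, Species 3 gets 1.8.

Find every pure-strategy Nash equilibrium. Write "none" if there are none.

The pure Nash equilibria are (Night, Dusk, Dusk), (Night, Night, Day), (Mixed, Dusk, Day).

Check each profile: it is a Nash equilibrium iff no player can strictly gain by switching unilaterally.
(Night, Dusk, Day): Species 1 can switch to Mixed (2.5 → 4.5). Not NE.
(Night, Dusk, Dusk): Species 1 gets 5.4, best alternative 2.9; Species 2 gets 3, best alternative 0.7; Species 3 gets 6, best alternative 1.5. No profitable deviation — NE.
(Night, Night, Day): Species 1 gets 5.5, best alternative 3; Species 2 gets 4.5, best alternative 4.3; Species 3 gets 5.4, best alternative 2.6. No profitable deviation — NE.
(Night, Night, Dusk): Species 2 can switch to Dusk (0.7 → 3). Not NE.
(Mixed, Dusk, Day): Species 1 gets 4.5, best alternative 2.5; Species 2 gets 3.2, best alternative 1.8; Species 3 gets 1.1, best alternative 0.3. No profitable deviation — NE.
(Mixed, Dusk, Dusk): Species 1 can switch to Night (2.9 → 5.4). Not NE.
(Mixed, Night, Day): Species 1 can switch to Night (3 → 5.5). Not NE.
(Mixed, Night, Dusk): Species 1 can switch to Night (0.6 → 4.6). Not NE.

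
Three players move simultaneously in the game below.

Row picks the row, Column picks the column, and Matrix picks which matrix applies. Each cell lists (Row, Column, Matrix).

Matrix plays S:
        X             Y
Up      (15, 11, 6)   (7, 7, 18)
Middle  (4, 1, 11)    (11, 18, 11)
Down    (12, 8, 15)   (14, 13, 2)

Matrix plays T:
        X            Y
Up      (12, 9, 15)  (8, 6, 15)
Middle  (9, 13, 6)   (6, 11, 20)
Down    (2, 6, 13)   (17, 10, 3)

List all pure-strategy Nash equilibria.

(Up, X, T), (Down, Y, T)

Row against (X, S): payoffs 15, 4, 12 → best response Up.
Row against (X, T): payoffs 12, 9, 2 → best response Up.
Row against (Y, S): payoffs 7, 11, 14 → best response Down.
Row against (Y, T): payoffs 8, 6, 17 → best response Down.
Column against (Up, S): payoffs 11, 7 → best response X.
Column against (Up, T): payoffs 9, 6 → best response X.
Column against (Middle, S): payoffs 1, 18 → best response Y.
Column against (Middle, T): payoffs 13, 11 → best response X.
Column against (Down, S): payoffs 8, 13 → best response Y.
Column against (Down, T): payoffs 6, 10 → best response Y.
Matrix against (Up, X): payoffs 6, 15 → best response T.
Matrix against (Up, Y): payoffs 18, 15 → best response S.
Matrix against (Middle, X): payoffs 11, 6 → best response S.
Matrix against (Middle, Y): payoffs 11, 20 → best response T.
Matrix against (Down, X): payoffs 15, 13 → best response S.
Matrix against (Down, Y): payoffs 2, 3 → best response T.
Mutual best responses: (Up, X, T); (Down, Y, T).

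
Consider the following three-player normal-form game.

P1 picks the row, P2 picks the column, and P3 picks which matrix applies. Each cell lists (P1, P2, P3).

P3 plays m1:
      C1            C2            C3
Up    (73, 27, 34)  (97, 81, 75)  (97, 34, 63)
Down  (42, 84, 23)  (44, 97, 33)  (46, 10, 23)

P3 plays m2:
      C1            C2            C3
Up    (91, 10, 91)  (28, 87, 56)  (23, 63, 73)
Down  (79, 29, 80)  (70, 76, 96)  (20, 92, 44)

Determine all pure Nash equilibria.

The unique pure-strategy Nash equilibrium is (Up, C2, m1).

For each strategy profile, look for a profitable unilateral deviation.
(Up, C1, m1): P2 can switch to C2 (27 → 81). Not NE.
(Up, C1, m2): P2 can switch to C2 (10 → 87). Not NE.
(Up, C2, m1): P1 gets 97, best alternative 44; P2 gets 81, best alternative 34; P3 gets 75, best alternative 56. No profitable deviation — NE.
(Up, C2, m2): P1 can switch to Down (28 → 70). Not NE.
(Up, C3, m1): P2 can switch to C2 (34 → 81). Not NE.
(Up, C3, m2): P2 can switch to C2 (63 → 87). Not NE.
(Down, C1, m1): P1 can switch to Up (42 → 73). Not NE.
(The remaining 5 profiles each have a profitable deviation by the same check.)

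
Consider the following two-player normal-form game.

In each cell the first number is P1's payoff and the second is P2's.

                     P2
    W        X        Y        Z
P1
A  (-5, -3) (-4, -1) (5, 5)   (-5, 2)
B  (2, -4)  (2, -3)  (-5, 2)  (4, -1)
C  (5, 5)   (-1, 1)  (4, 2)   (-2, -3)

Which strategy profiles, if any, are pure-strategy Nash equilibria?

The pure Nash equilibria are (A, Y) and (C, W).

P1 against W: payoffs -5, 2, 5 → best response C.
P1 against X: payoffs -4, 2, -1 → best response B.
P1 against Y: payoffs 5, -5, 4 → best response A.
P1 against Z: payoffs -5, 4, -2 → best response B.
P2 against A: payoffs -3, -1, 5, 2 → best response Y.
P2 against B: payoffs -4, -3, 2, -1 → best response Y.
P2 against C: payoffs 5, 1, 2, -3 → best response W.
Mutual best responses: (A, Y); (C, W).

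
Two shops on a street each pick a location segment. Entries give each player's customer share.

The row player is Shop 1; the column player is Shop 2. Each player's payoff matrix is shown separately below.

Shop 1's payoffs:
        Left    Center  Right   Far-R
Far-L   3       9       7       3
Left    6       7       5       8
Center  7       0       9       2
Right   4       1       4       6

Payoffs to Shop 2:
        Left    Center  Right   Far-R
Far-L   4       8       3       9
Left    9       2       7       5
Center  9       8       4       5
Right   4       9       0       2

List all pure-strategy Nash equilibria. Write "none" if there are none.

The unique pure-strategy Nash equilibrium is (Center, Left).

For each player, find the best response to each opponent profile; mutual best responses are the pure NE.
Shop 1 against Left: payoffs 3, 6, 7, 4 → best response Center.
Shop 1 against Center: payoffs 9, 7, 0, 1 → best response Far-L.
Shop 1 against Right: payoffs 7, 5, 9, 4 → best response Center.
Shop 1 against Far-R: payoffs 3, 8, 2, 6 → best response Left.
Shop 2 against Far-L: payoffs 4, 8, 3, 9 → best response Far-R.
Shop 2 against Left: payoffs 9, 2, 7, 5 → best response Left.
Shop 2 against Center: payoffs 9, 8, 4, 5 → best response Left.
Shop 2 against Right: payoffs 4, 9, 0, 2 → best response Center.
Mutual best responses: (Center, Left).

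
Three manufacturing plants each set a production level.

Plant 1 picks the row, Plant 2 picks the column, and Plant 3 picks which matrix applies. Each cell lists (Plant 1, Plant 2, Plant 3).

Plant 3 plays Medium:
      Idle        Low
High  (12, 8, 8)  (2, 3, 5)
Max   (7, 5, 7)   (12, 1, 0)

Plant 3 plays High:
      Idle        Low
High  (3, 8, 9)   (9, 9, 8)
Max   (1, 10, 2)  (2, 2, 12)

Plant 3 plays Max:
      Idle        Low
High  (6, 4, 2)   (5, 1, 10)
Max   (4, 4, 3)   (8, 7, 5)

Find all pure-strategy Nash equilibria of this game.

(High, Idle, Medium): Plant 3 can switch to High (8 → 9). Not NE.
(High, Idle, High): Plant 2 can switch to Low (8 → 9). Not NE.
(High, Idle, Max): Plant 3 can switch to Medium (2 → 8). Not NE.
(High, Low, Medium): Plant 1 can switch to Max (2 → 12). Not NE.
(High, Low, High): Plant 3 can switch to Max (8 → 10). Not NE.
(High, Low, Max): Plant 1 can switch to Max (5 → 8). Not NE.
(Max, Idle, Medium): Plant 1 can switch to High (7 → 12). Not NE.
(Max, Idle, High): Plant 1 can switch to High (1 → 3). Not NE.
(Max, Idle, Max): Plant 1 can switch to High (4 → 6). Not NE.
(Max, Low, Medium): Plant 2 can switch to Idle (1 → 5). Not NE.
(Max, Low, High): Plant 1 can switch to High (2 → 9). Not NE.
(Max, Low, Max): Plant 3 can switch to High (5 → 12). Not NE.

No pure-strategy Nash equilibrium.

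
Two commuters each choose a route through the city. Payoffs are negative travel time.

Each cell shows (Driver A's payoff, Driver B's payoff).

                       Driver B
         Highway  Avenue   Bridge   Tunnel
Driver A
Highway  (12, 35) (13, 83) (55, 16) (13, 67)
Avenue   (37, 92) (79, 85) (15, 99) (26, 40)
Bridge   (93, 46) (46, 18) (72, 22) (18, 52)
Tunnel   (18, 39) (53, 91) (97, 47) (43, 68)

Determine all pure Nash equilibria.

For each player, find the best response to each opponent profile; mutual best responses are the pure NE.
Driver A against Highway: payoffs 12, 37, 93, 18 → best response Bridge.
Driver A against Avenue: payoffs 13, 79, 46, 53 → best response Avenue.
Driver A against Bridge: payoffs 55, 15, 72, 97 → best response Tunnel.
Driver A against Tunnel: payoffs 13, 26, 18, 43 → best response Tunnel.
Driver B against Highway: payoffs 35, 83, 16, 67 → best response Avenue.
Driver B against Avenue: payoffs 92, 85, 99, 40 → best response Bridge.
Driver B against Bridge: payoffs 46, 18, 22, 52 → best response Tunnel.
Driver B against Tunnel: payoffs 39, 91, 47, 68 → best response Avenue.
No profile is a mutual best response for all players.

There is no pure-strategy Nash equilibrium.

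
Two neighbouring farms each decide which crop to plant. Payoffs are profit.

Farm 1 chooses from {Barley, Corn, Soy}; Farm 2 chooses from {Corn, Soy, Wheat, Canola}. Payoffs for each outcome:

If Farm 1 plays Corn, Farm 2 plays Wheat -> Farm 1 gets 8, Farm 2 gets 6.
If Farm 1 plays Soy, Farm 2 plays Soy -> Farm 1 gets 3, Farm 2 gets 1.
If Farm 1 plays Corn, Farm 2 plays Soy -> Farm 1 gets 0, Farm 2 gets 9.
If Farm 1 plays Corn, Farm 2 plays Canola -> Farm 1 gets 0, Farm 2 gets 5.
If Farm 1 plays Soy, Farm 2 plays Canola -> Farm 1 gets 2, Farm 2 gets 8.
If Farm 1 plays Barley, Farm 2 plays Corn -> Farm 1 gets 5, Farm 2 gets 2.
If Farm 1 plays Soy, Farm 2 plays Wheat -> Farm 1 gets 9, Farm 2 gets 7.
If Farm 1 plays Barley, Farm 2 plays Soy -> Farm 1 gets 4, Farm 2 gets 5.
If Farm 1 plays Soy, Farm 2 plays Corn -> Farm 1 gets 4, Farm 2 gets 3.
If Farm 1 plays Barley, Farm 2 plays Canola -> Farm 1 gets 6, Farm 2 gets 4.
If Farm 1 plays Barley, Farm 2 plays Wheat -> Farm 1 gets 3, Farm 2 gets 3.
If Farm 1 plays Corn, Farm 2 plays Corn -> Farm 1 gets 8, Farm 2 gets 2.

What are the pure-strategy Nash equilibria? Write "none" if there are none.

(Barley, Soy)

For each strategy profile, look for a profitable unilateral deviation.
(Barley, Corn): Farm 1 can switch to Corn (5 → 8). Not NE.
(Barley, Soy): Farm 1 gets 4, best alternative 3; Farm 2 gets 5, best alternative 4. No profitable deviation — NE.
(Barley, Wheat): Farm 1 can switch to Corn (3 → 8). Not NE.
(Barley, Canola): Farm 2 can switch to Soy (4 → 5). Not NE.
(Corn, Corn): Farm 2 can switch to Soy (2 → 9). Not NE.
(Corn, Soy): Farm 1 can switch to Barley (0 → 4). Not NE.
(Corn, Wheat): Farm 1 can switch to Soy (8 → 9). Not NE.
(Corn, Canola): Farm 1 can switch to Barley (0 → 6). Not NE.
(Soy, Corn): Farm 1 can switch to Barley (4 → 5). Not NE.
(The remaining 3 profiles each have a profitable deviation by the same check.)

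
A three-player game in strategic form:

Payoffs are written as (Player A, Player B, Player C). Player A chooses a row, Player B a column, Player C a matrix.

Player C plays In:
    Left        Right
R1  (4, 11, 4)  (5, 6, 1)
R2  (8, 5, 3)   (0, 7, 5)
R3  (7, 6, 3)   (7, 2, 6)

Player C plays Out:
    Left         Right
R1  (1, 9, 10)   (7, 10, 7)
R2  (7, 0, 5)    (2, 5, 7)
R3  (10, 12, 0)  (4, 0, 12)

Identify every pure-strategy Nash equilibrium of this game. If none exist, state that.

(R1, Right, Out)

Player A against (Left, In): payoffs 4, 8, 7 → best response R2.
Player A against (Left, Out): payoffs 1, 7, 10 → best response R3.
Player A against (Right, In): payoffs 5, 0, 7 → best response R3.
Player A against (Right, Out): payoffs 7, 2, 4 → best response R1.
Player B against (R1, In): payoffs 11, 6 → best response Left.
Player B against (R1, Out): payoffs 9, 10 → best response Right.
Player B against (R2, In): payoffs 5, 7 → best response Right.
Player B against (R2, Out): payoffs 0, 5 → best response Right.
Player B against (R3, In): payoffs 6, 2 → best response Left.
Player B against (R3, Out): payoffs 12, 0 → best response Left.
Player C against (R1, Left): payoffs 4, 10 → best response Out.
Player C against (R1, Right): payoffs 1, 7 → best response Out.
Player C against (R2, Left): payoffs 3, 5 → best response Out.
Player C against (R2, Right): payoffs 5, 7 → best response Out.
Player C against (R3, Left): payoffs 3, 0 → best response In.
Player C against (R3, Right): payoffs 6, 12 → best response Out.
Mutual best responses: (R1, Right, Out).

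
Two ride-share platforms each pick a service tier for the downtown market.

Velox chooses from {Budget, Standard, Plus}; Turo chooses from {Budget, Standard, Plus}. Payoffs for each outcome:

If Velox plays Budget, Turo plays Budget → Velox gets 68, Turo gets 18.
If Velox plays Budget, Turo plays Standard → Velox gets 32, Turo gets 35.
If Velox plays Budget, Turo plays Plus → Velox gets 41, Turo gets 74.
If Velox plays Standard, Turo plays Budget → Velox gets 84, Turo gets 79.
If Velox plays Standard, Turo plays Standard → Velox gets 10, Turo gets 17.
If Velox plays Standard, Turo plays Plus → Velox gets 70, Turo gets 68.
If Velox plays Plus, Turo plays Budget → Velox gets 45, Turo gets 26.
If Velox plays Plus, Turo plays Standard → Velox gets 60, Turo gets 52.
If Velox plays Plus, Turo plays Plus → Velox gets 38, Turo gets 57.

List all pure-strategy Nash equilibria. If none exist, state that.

Pure NE: (Standard, Budget)

(Budget, Budget): Velox can switch to Standard (68 → 84). Not NE.
(Budget, Standard): Velox can switch to Plus (32 → 60). Not NE.
(Budget, Plus): Velox can switch to Standard (41 → 70). Not NE.
(Standard, Budget): Velox gets 84, best alternative 68; Turo gets 79, best alternative 68. No profitable deviation — NE.
(Standard, Standard): Velox can switch to Budget (10 → 32). Not NE.
(Standard, Plus): Turo can switch to Budget (68 → 79). Not NE.
(Plus, Budget): Velox can switch to Budget (45 → 68). Not NE.
(Plus, Standard): Turo can switch to Plus (52 → 57). Not NE.
(Plus, Plus): Velox can switch to Budget (38 → 41). Not NE.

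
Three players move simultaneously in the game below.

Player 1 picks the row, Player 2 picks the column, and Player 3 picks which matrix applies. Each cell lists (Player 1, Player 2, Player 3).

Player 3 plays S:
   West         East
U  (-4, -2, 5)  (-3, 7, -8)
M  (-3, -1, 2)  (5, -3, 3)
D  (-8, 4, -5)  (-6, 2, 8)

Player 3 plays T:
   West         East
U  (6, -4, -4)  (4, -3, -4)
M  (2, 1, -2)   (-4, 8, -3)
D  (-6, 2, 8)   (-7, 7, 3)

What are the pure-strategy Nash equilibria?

Mark each player's best response to every combination of opponents' strategies; a profile where every player is best-responding is a pure Nash equilibrium.
Player 1 against (West, S): payoffs -4, -3, -8 → best response M.
Player 1 against (West, T): payoffs 6, 2, -6 → best response U.
Player 1 against (East, S): payoffs -3, 5, -6 → best response M.
Player 1 against (East, T): payoffs 4, -4, -7 → best response U.
Player 2 against (U, S): payoffs -2, 7 → best response East.
Player 2 against (U, T): payoffs -4, -3 → best response East.
Player 2 against (M, S): payoffs -1, -3 → best response West.
Player 2 against (M, T): payoffs 1, 8 → best response East.
Player 2 against (D, S): payoffs 4, 2 → best response West.
Player 2 against (D, T): payoffs 2, 7 → best response East.
Player 3 against (U, West): payoffs 5, -4 → best response S.
Player 3 against (U, East): payoffs -8, -4 → best response T.
Player 3 against (M, West): payoffs 2, -2 → best response S.
Player 3 against (M, East): payoffs 3, -3 → best response S.
Player 3 against (D, West): payoffs -5, 8 → best response T.
Player 3 against (D, East): payoffs 8, 3 → best response S.
Mutual best responses: (U, East, T); (M, West, S).

(U, East, T) and (M, West, S)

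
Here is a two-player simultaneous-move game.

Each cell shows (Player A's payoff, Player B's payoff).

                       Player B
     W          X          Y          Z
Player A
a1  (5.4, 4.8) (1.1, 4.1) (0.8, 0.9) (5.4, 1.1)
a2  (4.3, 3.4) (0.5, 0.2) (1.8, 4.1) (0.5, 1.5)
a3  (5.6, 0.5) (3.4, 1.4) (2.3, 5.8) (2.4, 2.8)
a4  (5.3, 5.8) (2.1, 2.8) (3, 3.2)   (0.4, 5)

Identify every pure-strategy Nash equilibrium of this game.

There is no pure-strategy Nash equilibrium.

(a1, W): Player A can switch to a3 (5.4 → 5.6). Not NE.
(a1, X): Player A can switch to a3 (1.1 → 3.4). Not NE.
(a1, Y): Player A can switch to a2 (0.8 → 1.8). Not NE.
(a1, Z): Player B can switch to W (1.1 → 4.8). Not NE.
(a2, W): Player A can switch to a1 (4.3 → 5.4). Not NE.
(a2, X): Player A can switch to a1 (0.5 → 1.1). Not NE.
(a2, Y): Player A can switch to a3 (1.8 → 2.3). Not NE.
(a2, Z): Player A can switch to a1 (0.5 → 5.4). Not NE.
(The remaining 8 profiles each have a profitable deviation by the same check.)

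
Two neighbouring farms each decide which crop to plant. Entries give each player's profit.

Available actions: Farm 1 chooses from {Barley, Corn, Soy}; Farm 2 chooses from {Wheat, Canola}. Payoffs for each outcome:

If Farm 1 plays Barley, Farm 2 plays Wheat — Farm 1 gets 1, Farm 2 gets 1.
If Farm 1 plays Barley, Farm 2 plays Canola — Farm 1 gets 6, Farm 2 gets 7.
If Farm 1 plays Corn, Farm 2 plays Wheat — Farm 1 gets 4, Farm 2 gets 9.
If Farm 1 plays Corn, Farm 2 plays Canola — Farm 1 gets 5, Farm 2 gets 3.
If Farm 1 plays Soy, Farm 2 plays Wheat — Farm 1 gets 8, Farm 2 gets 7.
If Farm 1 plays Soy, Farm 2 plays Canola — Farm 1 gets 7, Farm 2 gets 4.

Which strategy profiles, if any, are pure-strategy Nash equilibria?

(Soy, Wheat)

For each player, find the best response to each opponent profile; mutual best responses are the pure NE.
Farm 1 against Wheat: payoffs 1, 4, 8 → best response Soy.
Farm 1 against Canola: payoffs 6, 5, 7 → best response Soy.
Farm 2 against Barley: payoffs 1, 7 → best response Canola.
Farm 2 against Corn: payoffs 9, 3 → best response Wheat.
Farm 2 against Soy: payoffs 7, 4 → best response Wheat.
Mutual best responses: (Soy, Wheat).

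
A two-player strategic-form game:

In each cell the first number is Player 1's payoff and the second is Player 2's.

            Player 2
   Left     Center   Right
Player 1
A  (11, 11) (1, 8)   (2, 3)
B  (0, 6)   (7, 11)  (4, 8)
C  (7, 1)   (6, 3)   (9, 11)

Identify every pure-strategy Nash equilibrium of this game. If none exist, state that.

Pure-strategy Nash equilibria: (A, Left) and (B, Center) and (C, Right)

Player 1 against Left: payoffs 11, 0, 7 → best response A.
Player 1 against Center: payoffs 1, 7, 6 → best response B.
Player 1 against Right: payoffs 2, 4, 9 → best response C.
Player 2 against A: payoffs 11, 8, 3 → best response Left.
Player 2 against B: payoffs 6, 11, 8 → best response Center.
Player 2 against C: payoffs 1, 3, 11 → best response Right.
Mutual best responses: (A, Left); (B, Center); (C, Right).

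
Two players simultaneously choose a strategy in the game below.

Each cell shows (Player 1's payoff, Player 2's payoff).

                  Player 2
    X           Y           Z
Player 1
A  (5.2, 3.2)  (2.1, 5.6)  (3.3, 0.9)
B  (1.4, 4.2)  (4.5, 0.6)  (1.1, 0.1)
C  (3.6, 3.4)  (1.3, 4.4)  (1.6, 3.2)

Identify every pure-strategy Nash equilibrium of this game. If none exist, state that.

Player 1 against X: payoffs 5.2, 1.4, 3.6 → best response A.
Player 1 against Y: payoffs 2.1, 4.5, 1.3 → best response B.
Player 1 against Z: payoffs 3.3, 1.1, 1.6 → best response A.
Player 2 against A: payoffs 3.2, 5.6, 0.9 → best response Y.
Player 2 against B: payoffs 4.2, 0.6, 0.1 → best response X.
Player 2 against C: payoffs 3.4, 4.4, 3.2 → best response Y.
No profile is a mutual best response for all players.

none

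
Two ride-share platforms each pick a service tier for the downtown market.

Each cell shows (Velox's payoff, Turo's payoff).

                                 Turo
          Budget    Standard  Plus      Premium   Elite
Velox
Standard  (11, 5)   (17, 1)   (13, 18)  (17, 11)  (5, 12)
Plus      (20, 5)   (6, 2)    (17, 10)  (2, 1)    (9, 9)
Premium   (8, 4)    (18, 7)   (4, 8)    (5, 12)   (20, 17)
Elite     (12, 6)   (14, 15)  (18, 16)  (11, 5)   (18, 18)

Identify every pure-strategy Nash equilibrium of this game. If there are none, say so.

Velox against Budget: payoffs 11, 20, 8, 12 → best response Plus.
Velox against Standard: payoffs 17, 6, 18, 14 → best response Premium.
Velox against Plus: payoffs 13, 17, 4, 18 → best response Elite.
Velox against Premium: payoffs 17, 2, 5, 11 → best response Standard.
Velox against Elite: payoffs 5, 9, 20, 18 → best response Premium.
Turo against Standard: payoffs 5, 1, 18, 11, 12 → best response Plus.
Turo against Plus: payoffs 5, 2, 10, 1, 9 → best response Plus.
Turo against Premium: payoffs 4, 7, 8, 12, 17 → best response Elite.
Turo against Elite: payoffs 6, 15, 16, 5, 18 → best response Elite.
Mutual best responses: (Premium, Elite).

Pure NE: (Premium, Elite)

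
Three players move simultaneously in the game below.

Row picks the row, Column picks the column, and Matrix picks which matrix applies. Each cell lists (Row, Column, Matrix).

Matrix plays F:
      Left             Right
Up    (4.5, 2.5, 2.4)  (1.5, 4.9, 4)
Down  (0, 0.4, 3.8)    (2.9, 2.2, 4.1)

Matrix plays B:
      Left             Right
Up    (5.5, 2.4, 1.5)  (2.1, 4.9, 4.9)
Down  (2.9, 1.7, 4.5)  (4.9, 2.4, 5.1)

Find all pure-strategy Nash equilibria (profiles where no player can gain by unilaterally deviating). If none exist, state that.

Pure NE: (Down, Right, B)

Row against (Left, F): payoffs 4.5, 0 → best response Up.
Row against (Left, B): payoffs 5.5, 2.9 → best response Up.
Row against (Right, F): payoffs 1.5, 2.9 → best response Down.
Row against (Right, B): payoffs 2.1, 4.9 → best response Down.
Column against (Up, F): payoffs 2.5, 4.9 → best response Right.
Column against (Up, B): payoffs 2.4, 4.9 → best response Right.
Column against (Down, F): payoffs 0.4, 2.2 → best response Right.
Column against (Down, B): payoffs 1.7, 2.4 → best response Right.
Matrix against (Up, Left): payoffs 2.4, 1.5 → best response F.
Matrix against (Up, Right): payoffs 4, 4.9 → best response B.
Matrix against (Down, Left): payoffs 3.8, 4.5 → best response B.
Matrix against (Down, Right): payoffs 4.1, 5.1 → best response B.
Mutual best responses: (Down, Right, B).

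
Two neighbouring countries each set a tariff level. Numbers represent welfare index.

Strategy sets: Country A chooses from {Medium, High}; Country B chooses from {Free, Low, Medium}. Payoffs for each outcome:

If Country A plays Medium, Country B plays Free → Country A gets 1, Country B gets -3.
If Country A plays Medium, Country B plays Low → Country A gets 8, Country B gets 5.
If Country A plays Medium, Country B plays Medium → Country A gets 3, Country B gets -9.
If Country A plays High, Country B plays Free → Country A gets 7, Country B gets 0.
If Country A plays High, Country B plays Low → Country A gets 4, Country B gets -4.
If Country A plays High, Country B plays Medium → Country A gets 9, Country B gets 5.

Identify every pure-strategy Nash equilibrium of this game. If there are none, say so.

Country A against Free: payoffs 1, 7 → best response High.
Country A against Low: payoffs 8, 4 → best response Medium.
Country A against Medium: payoffs 3, 9 → best response High.
Country B against Medium: payoffs -3, 5, -9 → best response Low.
Country B against High: payoffs 0, -4, 5 → best response Medium.
Mutual best responses: (Medium, Low); (High, Medium).

Pure-strategy Nash equilibria: (Medium, Low); (High, Medium)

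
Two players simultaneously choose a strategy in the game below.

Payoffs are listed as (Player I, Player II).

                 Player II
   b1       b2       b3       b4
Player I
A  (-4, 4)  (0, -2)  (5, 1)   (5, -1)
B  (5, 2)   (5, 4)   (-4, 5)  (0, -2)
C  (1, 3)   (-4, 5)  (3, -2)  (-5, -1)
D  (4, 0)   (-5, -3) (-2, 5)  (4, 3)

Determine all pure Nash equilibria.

Player I against b1: payoffs -4, 5, 1, 4 → best response B.
Player I against b2: payoffs 0, 5, -4, -5 → best response B.
Player I against b3: payoffs 5, -4, 3, -2 → best response A.
Player I against b4: payoffs 5, 0, -5, 4 → best response A.
Player II against A: payoffs 4, -2, 1, -1 → best response b1.
Player II against B: payoffs 2, 4, 5, -2 → best response b3.
Player II against C: payoffs 3, 5, -2, -1 → best response b2.
Player II against D: payoffs 0, -3, 5, 3 → best response b3.
No profile is a mutual best response for all players.

This game has no pure Nash equilibrium.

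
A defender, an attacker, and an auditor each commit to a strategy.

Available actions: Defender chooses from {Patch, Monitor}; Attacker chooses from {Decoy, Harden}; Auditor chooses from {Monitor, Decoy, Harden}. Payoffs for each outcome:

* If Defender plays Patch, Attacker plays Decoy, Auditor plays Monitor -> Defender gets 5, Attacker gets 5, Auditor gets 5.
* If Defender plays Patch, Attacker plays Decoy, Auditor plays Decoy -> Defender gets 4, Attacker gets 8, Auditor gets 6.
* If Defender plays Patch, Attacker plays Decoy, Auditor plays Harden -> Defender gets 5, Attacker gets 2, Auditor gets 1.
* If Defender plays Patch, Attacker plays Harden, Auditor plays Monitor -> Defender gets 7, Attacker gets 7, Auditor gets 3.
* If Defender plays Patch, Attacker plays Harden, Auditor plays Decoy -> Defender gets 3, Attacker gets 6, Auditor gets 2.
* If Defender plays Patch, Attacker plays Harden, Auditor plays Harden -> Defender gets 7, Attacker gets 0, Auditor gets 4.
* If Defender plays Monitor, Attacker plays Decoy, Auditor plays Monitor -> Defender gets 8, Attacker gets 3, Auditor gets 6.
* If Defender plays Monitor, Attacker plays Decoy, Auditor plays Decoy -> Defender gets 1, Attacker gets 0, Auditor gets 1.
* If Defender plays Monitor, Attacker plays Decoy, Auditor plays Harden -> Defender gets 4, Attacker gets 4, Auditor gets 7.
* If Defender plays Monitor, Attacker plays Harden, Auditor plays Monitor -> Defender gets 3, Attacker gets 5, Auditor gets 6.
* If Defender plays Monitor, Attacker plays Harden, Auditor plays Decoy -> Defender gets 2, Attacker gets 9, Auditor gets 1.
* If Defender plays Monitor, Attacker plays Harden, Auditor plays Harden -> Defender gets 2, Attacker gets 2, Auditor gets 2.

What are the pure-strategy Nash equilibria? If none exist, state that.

(Patch, Decoy, Decoy)

Defender against (Decoy, Monitor): payoffs 5, 8 → best response Monitor.
Defender against (Decoy, Decoy): payoffs 4, 1 → best response Patch.
Defender against (Decoy, Harden): payoffs 5, 4 → best response Patch.
Defender against (Harden, Monitor): payoffs 7, 3 → best response Patch.
Defender against (Harden, Decoy): payoffs 3, 2 → best response Patch.
Defender against (Harden, Harden): payoffs 7, 2 → best response Patch.
Attacker against (Patch, Monitor): payoffs 5, 7 → best response Harden.
Attacker against (Patch, Decoy): payoffs 8, 6 → best response Decoy.
Attacker against (Patch, Harden): payoffs 2, 0 → best response Decoy.
Attacker against (Monitor, Monitor): payoffs 3, 5 → best response Harden.
Attacker against (Monitor, Decoy): payoffs 0, 9 → best response Harden.
Attacker against (Monitor, Harden): payoffs 4, 2 → best response Decoy.
Auditor against (Patch, Decoy): payoffs 5, 6, 1 → best response Decoy.
Auditor against (Patch, Harden): payoffs 3, 2, 4 → best response Harden.
Auditor against (Monitor, Decoy): payoffs 6, 1, 7 → best response Harden.
Auditor against (Monitor, Harden): payoffs 6, 1, 2 → best response Monitor.
Mutual best responses: (Patch, Decoy, Decoy).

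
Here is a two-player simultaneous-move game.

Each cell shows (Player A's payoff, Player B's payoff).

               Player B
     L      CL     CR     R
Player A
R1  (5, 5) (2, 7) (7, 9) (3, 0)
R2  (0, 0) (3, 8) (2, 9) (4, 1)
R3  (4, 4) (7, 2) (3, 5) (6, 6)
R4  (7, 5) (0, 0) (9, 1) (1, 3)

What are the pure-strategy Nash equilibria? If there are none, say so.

(R3, R) and (R4, L)

Check each profile: it is a Nash equilibrium iff no player can strictly gain by switching unilaterally.
(R1, L): Player A can switch to R4 (5 → 7). Not NE.
(R1, CL): Player A can switch to R2 (2 → 3). Not NE.
(R1, CR): Player A can switch to R4 (7 → 9). Not NE.
(R1, R): Player A can switch to R2 (3 → 4). Not NE.
(R2, L): Player A can switch to R1 (0 → 5). Not NE.
(R2, CL): Player A can switch to R3 (3 → 7). Not NE.
(R2, CR): Player A can switch to R1 (2 → 7). Not NE.
(R2, R): Player A can switch to R3 (4 → 6). Not NE.
(R3, L): Player A can switch to R1 (4 → 5). Not NE.
(R3, CL): Player B can switch to L (2 → 4). Not NE.
(R3, R): Player A gets 6, best alternative 4; Player B gets 6, best alternative 5. No profitable deviation — NE.
(R4, L): Player A gets 7, best alternative 5; Player B gets 5, best alternative 3. No profitable deviation — NE.
(The remaining 4 profiles each have a profitable deviation by the same check.)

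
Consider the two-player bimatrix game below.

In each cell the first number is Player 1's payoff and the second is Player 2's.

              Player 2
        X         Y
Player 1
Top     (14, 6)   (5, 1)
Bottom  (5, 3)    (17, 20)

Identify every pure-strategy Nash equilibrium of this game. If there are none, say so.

Pure-strategy Nash equilibria: (Top, X), (Bottom, Y)

Mark each player's best response to every combination of opponents' strategies; a profile where every player is best-responding is a pure Nash equilibrium.
Player 1 against X: payoffs 14, 5 → best response Top.
Player 1 against Y: payoffs 5, 17 → best response Bottom.
Player 2 against Top: payoffs 6, 1 → best response X.
Player 2 against Bottom: payoffs 3, 20 → best response Y.
Mutual best responses: (Top, X); (Bottom, Y).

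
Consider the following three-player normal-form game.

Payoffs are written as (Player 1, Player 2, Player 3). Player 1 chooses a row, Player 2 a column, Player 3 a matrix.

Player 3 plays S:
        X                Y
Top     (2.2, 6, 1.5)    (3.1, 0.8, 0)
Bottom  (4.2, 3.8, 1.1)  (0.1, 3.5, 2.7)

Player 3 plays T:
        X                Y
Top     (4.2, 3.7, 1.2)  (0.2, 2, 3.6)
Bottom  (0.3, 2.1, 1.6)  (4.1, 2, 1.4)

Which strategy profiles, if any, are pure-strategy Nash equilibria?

No pure-strategy Nash equilibrium.

Player 1 against (X, S): payoffs 2.2, 4.2 → best response Bottom.
Player 1 against (X, T): payoffs 4.2, 0.3 → best response Top.
Player 1 against (Y, S): payoffs 3.1, 0.1 → best response Top.
Player 1 against (Y, T): payoffs 0.2, 4.1 → best response Bottom.
Player 2 against (Top, S): payoffs 6, 0.8 → best response X.
Player 2 against (Top, T): payoffs 3.7, 2 → best response X.
Player 2 against (Bottom, S): payoffs 3.8, 3.5 → best response X.
Player 2 against (Bottom, T): payoffs 2.1, 2 → best response X.
Player 3 against (Top, X): payoffs 1.5, 1.2 → best response S.
Player 3 against (Top, Y): payoffs 0, 3.6 → best response T.
Player 3 against (Bottom, X): payoffs 1.1, 1.6 → best response T.
Player 3 against (Bottom, Y): payoffs 2.7, 1.4 → best response S.
No profile is a mutual best response for all players.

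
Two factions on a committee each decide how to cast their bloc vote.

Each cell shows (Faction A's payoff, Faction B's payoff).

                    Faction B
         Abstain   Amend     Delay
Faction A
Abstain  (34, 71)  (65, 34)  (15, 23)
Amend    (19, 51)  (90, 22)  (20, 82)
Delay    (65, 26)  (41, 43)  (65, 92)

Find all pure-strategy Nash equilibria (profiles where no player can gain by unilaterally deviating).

Faction A against Abstain: payoffs 34, 19, 65 → best response Delay.
Faction A against Amend: payoffs 65, 90, 41 → best response Amend.
Faction A against Delay: payoffs 15, 20, 65 → best response Delay.
Faction B against Abstain: payoffs 71, 34, 23 → best response Abstain.
Faction B against Amend: payoffs 51, 22, 82 → best response Delay.
Faction B against Delay: payoffs 26, 43, 92 → best response Delay.
Mutual best responses: (Delay, Delay).

Pure NE: (Delay, Delay)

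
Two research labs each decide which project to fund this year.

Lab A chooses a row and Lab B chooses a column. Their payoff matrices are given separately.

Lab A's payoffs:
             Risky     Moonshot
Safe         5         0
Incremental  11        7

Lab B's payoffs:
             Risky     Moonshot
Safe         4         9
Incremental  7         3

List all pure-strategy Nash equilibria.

(Incremental, Risky)

For each player, find the best response to each opponent profile; mutual best responses are the pure NE.
Lab A against Risky: payoffs 5, 11 → best response Incremental.
Lab A against Moonshot: payoffs 0, 7 → best response Incremental.
Lab B against Safe: payoffs 4, 9 → best response Moonshot.
Lab B against Incremental: payoffs 7, 3 → best response Risky.
Mutual best responses: (Incremental, Risky).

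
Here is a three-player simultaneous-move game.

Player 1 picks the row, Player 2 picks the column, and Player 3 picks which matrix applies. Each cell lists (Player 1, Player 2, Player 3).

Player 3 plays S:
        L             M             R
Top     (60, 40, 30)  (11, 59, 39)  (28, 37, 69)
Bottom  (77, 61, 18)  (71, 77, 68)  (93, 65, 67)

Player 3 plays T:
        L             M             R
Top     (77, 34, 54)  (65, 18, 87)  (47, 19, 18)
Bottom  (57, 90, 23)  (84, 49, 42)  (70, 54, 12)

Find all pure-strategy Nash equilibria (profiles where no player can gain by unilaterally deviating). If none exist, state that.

(Top, L, S): Player 1 can switch to Bottom (60 → 77). Not NE.
(Top, L, T): Player 1 gets 77, best alternative 57; Player 2 gets 34, best alternative 19; Player 3 gets 54, best alternative 30. No profitable deviation — NE.
(Top, M, S): Player 1 can switch to Bottom (11 → 71). Not NE.
(Top, M, T): Player 1 can switch to Bottom (65 → 84). Not NE.
(Top, R, S): Player 1 can switch to Bottom (28 → 93). Not NE.
(Top, R, T): Player 1 can switch to Bottom (47 → 70). Not NE.
(Bottom, L, S): Player 2 can switch to M (61 → 77). Not NE.
(Bottom, L, T): Player 1 can switch to Top (57 → 77). Not NE.
(Bottom, M, S): Player 1 gets 71, best alternative 11; Player 2 gets 77, best alternative 65; Player 3 gets 68, best alternative 42. No profitable deviation — NE.
(Bottom, M, T): Player 2 can switch to L (49 → 90). Not NE.
(The remaining 2 profiles each have a profitable deviation by the same check.)

Pure-strategy Nash equilibria: (Top, L, T); (Bottom, M, S)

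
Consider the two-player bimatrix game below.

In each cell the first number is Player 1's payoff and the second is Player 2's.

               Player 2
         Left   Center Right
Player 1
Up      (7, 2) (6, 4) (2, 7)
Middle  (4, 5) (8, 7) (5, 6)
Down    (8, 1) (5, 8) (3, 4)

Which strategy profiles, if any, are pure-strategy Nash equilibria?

(Up, Left): Player 1 can switch to Down (7 → 8). Not NE.
(Up, Center): Player 1 can switch to Middle (6 → 8). Not NE.
(Up, Right): Player 1 can switch to Middle (2 → 5). Not NE.
(Middle, Left): Player 1 can switch to Up (4 → 7). Not NE.
(Middle, Center): Player 1 gets 8, best alternative 6; Player 2 gets 7, best alternative 6. No profitable deviation — NE.
(Middle, Right): Player 2 can switch to Center (6 → 7). Not NE.
(Down, Left): Player 2 can switch to Center (1 → 8). Not NE.
(The remaining 2 profiles each have a profitable deviation by the same check.)

Pure NE: (Middle, Center)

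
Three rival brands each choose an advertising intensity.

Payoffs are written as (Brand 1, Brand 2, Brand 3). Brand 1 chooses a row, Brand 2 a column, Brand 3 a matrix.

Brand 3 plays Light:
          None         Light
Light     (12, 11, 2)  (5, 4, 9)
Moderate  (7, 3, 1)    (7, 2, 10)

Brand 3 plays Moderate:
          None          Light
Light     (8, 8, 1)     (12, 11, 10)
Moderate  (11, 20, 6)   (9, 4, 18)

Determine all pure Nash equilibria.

Check each profile: it is a Nash equilibrium iff no player can strictly gain by switching unilaterally.
(Light, None, Light): Brand 1 gets 12, best alternative 7; Brand 2 gets 11, best alternative 4; Brand 3 gets 2, best alternative 1. No profitable deviation — NE.
(Light, None, Moderate): Brand 1 can switch to Moderate (8 → 11). Not NE.
(Light, Light, Light): Brand 1 can switch to Moderate (5 → 7). Not NE.
(Light, Light, Moderate): Brand 1 gets 12, best alternative 9; Brand 2 gets 11, best alternative 8; Brand 3 gets 10, best alternative 9. No profitable deviation — NE.
(Moderate, None, Light): Brand 1 can switch to Light (7 → 12). Not NE.
(Moderate, None, Moderate): Brand 1 gets 11, best alternative 8; Brand 2 gets 20, best alternative 4; Brand 3 gets 6, best alternative 1. No profitable deviation — NE.
(Moderate, Light, Light): Brand 2 can switch to None (2 → 3). Not NE.
(Moderate, Light, Moderate): Brand 1 can switch to Light (9 → 12). Not NE.

The pure Nash equilibria are (Light, None, Light), (Light, Light, Moderate), (Moderate, None, Moderate).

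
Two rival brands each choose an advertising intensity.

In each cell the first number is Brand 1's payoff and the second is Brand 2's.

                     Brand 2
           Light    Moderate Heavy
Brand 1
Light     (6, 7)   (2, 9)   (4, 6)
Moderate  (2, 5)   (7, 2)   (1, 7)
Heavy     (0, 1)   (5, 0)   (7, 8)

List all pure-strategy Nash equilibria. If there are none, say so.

For each strategy profile, look for a profitable unilateral deviation.
(Light, Light): Brand 2 can switch to Moderate (7 → 9). Not NE.
(Light, Moderate): Brand 1 can switch to Moderate (2 → 7). Not NE.
(Light, Heavy): Brand 1 can switch to Heavy (4 → 7). Not NE.
(Moderate, Light): Brand 1 can switch to Light (2 → 6). Not NE.
(Moderate, Moderate): Brand 2 can switch to Light (2 → 5). Not NE.
(Moderate, Heavy): Brand 1 can switch to Light (1 → 4). Not NE.
(Heavy, Light): Brand 1 can switch to Light (0 → 6). Not NE.
(Heavy, Moderate): Brand 1 can switch to Moderate (5 → 7). Not NE.
(Heavy, Heavy): Brand 1 gets 7, best alternative 4; Brand 2 gets 8, best alternative 1. No profitable deviation — NE.

(Heavy, Heavy)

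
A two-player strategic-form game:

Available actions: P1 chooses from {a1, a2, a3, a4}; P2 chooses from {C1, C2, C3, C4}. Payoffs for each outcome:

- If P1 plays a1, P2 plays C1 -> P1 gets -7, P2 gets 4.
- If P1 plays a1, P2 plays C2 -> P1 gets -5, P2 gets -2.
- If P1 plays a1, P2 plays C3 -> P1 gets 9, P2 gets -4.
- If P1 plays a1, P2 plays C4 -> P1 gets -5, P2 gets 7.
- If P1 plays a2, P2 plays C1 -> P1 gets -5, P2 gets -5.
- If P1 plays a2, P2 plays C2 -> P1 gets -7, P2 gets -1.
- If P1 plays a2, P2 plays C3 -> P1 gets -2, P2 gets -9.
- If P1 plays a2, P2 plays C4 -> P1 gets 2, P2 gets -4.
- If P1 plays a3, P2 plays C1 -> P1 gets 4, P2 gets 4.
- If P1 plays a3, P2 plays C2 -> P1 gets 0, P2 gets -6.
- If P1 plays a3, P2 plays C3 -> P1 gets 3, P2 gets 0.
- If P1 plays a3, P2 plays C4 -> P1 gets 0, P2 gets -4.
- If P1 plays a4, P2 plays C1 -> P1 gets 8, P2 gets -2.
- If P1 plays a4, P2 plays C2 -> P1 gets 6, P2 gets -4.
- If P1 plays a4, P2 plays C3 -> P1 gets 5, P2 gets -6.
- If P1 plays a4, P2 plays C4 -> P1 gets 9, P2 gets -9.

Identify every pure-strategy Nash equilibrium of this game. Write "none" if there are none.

(a4, C1)

P1 against C1: payoffs -7, -5, 4, 8 → best response a4.
P1 against C2: payoffs -5, -7, 0, 6 → best response a4.
P1 against C3: payoffs 9, -2, 3, 5 → best response a1.
P1 against C4: payoffs -5, 2, 0, 9 → best response a4.
P2 against a1: payoffs 4, -2, -4, 7 → best response C4.
P2 against a2: payoffs -5, -1, -9, -4 → best response C2.
P2 against a3: payoffs 4, -6, 0, -4 → best response C1.
P2 against a4: payoffs -2, -4, -6, -9 → best response C1.
Mutual best responses: (a4, C1).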